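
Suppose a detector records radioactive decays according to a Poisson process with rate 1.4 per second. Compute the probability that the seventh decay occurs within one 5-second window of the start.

0.5503

Over the interval, μ = 1.4 × 5 = 7 (a 5-second window = 5 seconds).
The seventh arrival falls in the interval iff at least 7 events occur there: P(S_7 ≤ t) = P(N ≥ 7) = 1 − P(N ≤ 6) ≈ 0.5503.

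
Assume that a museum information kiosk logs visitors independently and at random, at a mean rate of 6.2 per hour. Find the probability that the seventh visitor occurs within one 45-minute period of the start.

Over the interval, μ = 6.2 × 0.75 = 4.65 (a 45-minute period = 0.75 hours).
The seventh arrival falls in the interval iff at least 7 events occur there: P(S_7 ≤ t) = P(N ≥ 7) = 1 − P(N ≤ 6) ≈ 0.1886.

0.1886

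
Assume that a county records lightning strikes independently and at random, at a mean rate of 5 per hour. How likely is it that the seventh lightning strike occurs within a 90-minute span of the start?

Over the interval, μ = 5 × 1.5 = 7.5 (a 90-minute span = 1.5 hours).
The seventh arrival falls in the interval iff at least 7 events occur there: P(S_7 ≤ t) = P(N ≥ 7) = 1 − P(N ≤ 6) ≈ 0.6218.

0.6218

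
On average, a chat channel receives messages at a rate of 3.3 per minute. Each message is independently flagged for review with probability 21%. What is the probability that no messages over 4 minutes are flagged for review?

Thinning: the messages that are flagged for review themselves form a Poisson process with rate 0.21 × 3.3 = 0.693 per minute.
Over the interval, μ = 0.693 × 4 = 2.772 (4 minutes).
P(N = 0) = e^(−2.772) · 2.772^0/0! ≈ 0.0625.

0.0625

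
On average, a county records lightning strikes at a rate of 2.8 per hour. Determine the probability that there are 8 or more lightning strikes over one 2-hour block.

0.2030

Over the interval, μ = 2.8 × 2 = 5.6 (a 2-hour block = 2 hours).
P(N ≥ 8) = 1 − P(N ≤ 7) = 1 − Σ_{j=0}^{7} e^(−μ) μ^j/j! ≈ 0.2030.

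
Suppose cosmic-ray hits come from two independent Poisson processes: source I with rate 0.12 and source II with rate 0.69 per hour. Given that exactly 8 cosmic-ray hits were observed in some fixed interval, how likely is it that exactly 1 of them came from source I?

0.3858

Given the total, each event is independently from source I with probability p = λ_I/(λ_I+λ_II) = 0.12/0.81 ≈ 0.1481.
So K ~ Binomial(8, 0.12/0.81): P(K = 1) = C(8,1) · (0.12/0.81)^1 · (0.69/0.81)^7 ≈ 0.3858.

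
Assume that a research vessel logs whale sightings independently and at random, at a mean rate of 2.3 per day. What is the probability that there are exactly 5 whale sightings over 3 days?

0.1314

Over the interval, μ = 2.3 × 3 = 6.9 (3 days).
P(N = 5) = e^(−μ) μ^5/5! = e^(−6.9) · 6.9^5/120 ≈ 0.1314.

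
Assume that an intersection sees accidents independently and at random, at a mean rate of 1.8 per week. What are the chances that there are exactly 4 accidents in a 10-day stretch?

0.1392

Over the interval, μ = 1.8 × 10/7 ≈ 2.57143 (a 10-day stretch = 10/7 weeks).
P(N = 4) = e^(−μ) μ^4/4! = e^(−2.57143) · 2.57143^4/24 ≈ 0.1392.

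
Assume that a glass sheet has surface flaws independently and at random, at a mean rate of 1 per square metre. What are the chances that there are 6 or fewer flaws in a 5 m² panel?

Over the interval, μ = 1 × 5 = 5 (a 5 m² panel = 5 square metres).
P(N ≤ 6) = Σ_{j=0}^{6} e^(−μ) μ^j/j! ≈ 0.7622.

0.7622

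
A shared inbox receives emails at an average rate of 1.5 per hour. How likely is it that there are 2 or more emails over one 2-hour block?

0.8009

Over the interval, μ = 1.5 × 2 = 3 (a 2-hour block = 2 hours).
P(N ≥ 2) = 1 − P(N ≤ 1) = 1 − Σ_{j=0}^{1} e^(−μ) μ^j/j! ≈ 0.8009.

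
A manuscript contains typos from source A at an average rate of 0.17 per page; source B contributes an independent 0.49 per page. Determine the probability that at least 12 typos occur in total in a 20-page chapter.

0.6668

Independent Poisson processes superpose: combined rate λ = 0.17 + 0.49 = 0.66 per page.
Over the interval, μ = 0.66 × 20 = 13.2 (a 20-page chapter = 20 pages).
P(N ≥ 12) = 1 − P(N ≤ 11) ≈ 0.6668.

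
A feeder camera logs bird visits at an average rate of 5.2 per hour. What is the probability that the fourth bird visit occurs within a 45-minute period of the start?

Over the interval, μ = 5.2 × 0.75 = 3.9 (a 45-minute period = 0.75 hours).
The fourth arrival falls in the interval iff at least 4 events occur there: P(S_4 ≤ t) = P(N ≥ 4) = 1 − P(N ≤ 3) ≈ 0.5468.

0.5468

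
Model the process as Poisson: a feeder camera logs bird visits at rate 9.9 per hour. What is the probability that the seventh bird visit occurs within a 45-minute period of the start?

0.6115

Over the interval, μ = 9.9 × 0.75 = 7.425 (a 45-minute period = 0.75 hours).
The seventh arrival falls in the interval iff at least 7 events occur there: P(S_7 ≤ t) = P(N ≥ 7) = 1 − P(N ≤ 6) ≈ 0.6115.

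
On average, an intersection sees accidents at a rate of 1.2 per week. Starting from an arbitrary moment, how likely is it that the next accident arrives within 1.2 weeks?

Inter-arrival times are exponential with rate λ = 1.2 per week.
P(T ≤ 1.2) = 1 − e^(−λt) = 1 − e^(−1.2 × 1.2) = 1 − e^(−1.44) ≈ 0.7631.

0.7631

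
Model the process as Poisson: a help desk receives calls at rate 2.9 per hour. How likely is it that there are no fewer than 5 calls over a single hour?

With mean μ = 2.9 per hour,
P(N ≥ 5) = 1 − P(N ≤ 4) = 1 − Σ_{j=0}^{4} e^(−μ) μ^j/j! ≈ 0.1682.

0.1682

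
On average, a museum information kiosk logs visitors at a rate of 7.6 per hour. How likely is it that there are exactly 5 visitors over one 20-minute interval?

0.0690

Over the interval, μ = 7.6 × 1/3 ≈ 2.53333 (a 20-minute interval = 1/3 hours).
P(N = 5) = e^(−μ) μ^5/5! = e^(−2.53333) · 2.53333^5/120 ≈ 0.0690.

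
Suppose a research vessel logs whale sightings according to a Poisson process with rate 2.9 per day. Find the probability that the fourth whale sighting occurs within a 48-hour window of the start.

0.8300

Over the interval, μ = 2.9 × 2 = 5.8 (a 48-hour window = 2 days).
The fourth arrival falls in the interval iff at least 4 events occur there: P(S_4 ≤ t) = P(N ≥ 4) = 1 − P(N ≤ 3) ≈ 0.8300.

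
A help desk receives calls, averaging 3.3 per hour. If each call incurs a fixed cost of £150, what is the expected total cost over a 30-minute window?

E[N] = 3.3 × 0.5 = 1.65 (a 30-minute window = 0.5 hours); E[cost] = 1.65 × £150 = £247.5.

£247.5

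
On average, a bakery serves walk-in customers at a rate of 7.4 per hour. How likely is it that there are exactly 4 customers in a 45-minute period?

Over the interval, μ = 7.4 × 0.75 = 5.55 (a 45-minute period = 0.75 hours).
P(N = 4) = e^(−μ) μ^4/4! = e^(−5.55) · 5.55^4/24 ≈ 0.1537.

0.1537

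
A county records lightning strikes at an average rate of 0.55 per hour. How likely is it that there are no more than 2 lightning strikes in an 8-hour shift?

0.1851

Over the interval, μ = 0.55 × 8 = 4.4 (an 8-hour shift = 8 hours).
P(N ≤ 2) = Σ_{j=0}^{2} e^(−μ) μ^j/j! ≈ 0.1851.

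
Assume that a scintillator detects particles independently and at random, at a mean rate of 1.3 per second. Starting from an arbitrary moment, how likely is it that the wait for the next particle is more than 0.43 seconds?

0.5718

The wait for the next event is exponential with rate λ = 1.3 per second.
P(T > 0.43) = e^(−λt) = e^(−1.3 × 0.43) = e^(−0.559) ≈ 0.5718.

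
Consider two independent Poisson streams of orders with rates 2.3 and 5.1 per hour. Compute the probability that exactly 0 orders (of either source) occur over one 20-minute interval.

0.0849

Independent Poisson processes superpose: combined rate λ = 2.3 + 5.1 = 7.4 per hour.
Over the interval, μ = 7.4 × 1/3 ≈ 2.46667 (a 20-minute interval = 1/3 hours).
P(N = 0) = e^(−2.46667) · 2.46667^0/0! ≈ 0.0849.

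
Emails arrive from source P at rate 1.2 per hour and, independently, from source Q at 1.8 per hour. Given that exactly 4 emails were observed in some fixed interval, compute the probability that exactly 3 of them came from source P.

Given the total, each event is independently from source P with probability p = λ_P/(λ_P+λ_Q) = 1.2/3 = 0.4000.
So K ~ Binomial(4, 1.2/3): P(K = 3) = C(4,3) · (1.2/3)^3 · (1.8/3)^1 ≈ 0.1536.

0.1536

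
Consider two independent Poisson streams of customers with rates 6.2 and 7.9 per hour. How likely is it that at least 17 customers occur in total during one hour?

0.2528

Independent Poisson processes superpose: combined rate λ = 6.2 + 7.9 = 14.1 per hour.
So μ = 14.1.
P(N ≥ 17) = 1 − P(N ≤ 16) ≈ 0.2528.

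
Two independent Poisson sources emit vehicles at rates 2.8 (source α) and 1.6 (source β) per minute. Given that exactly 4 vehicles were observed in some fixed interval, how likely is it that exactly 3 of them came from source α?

Given the total, each event is independently from source α with probability p = λ_α/(λ_α+λ_β) = 2.8/4.4 ≈ 0.6364.
So K ~ Binomial(4, 2.8/4.4): P(K = 3) = C(4,3) · (2.8/4.4)^3 · (1.6/4.4)^1 ≈ 0.3748.

0.3748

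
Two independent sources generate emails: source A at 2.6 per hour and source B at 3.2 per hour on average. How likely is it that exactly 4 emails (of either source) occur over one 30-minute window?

0.1622

Independent Poisson processes superpose: combined rate λ = 2.6 + 3.2 = 5.8 per hour.
Over the interval, μ = 5.8 × 0.5 = 2.9 (a 30-minute window = 0.5 hours).
P(N = 4) = e^(−2.9) · 2.9^4/4! ≈ 0.1622.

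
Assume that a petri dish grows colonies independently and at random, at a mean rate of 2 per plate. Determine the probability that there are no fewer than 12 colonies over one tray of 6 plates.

0.5384

Over the interval, μ = 2 × 6 = 12 (a tray of 6 plates = 6 plates).
P(N ≥ 12) = 1 − P(N ≤ 11) = 1 − Σ_{j=0}^{11} e^(−μ) μ^j/j! ≈ 0.5384.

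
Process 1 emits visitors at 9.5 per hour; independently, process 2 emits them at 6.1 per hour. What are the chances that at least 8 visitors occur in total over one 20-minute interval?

0.1551

Independent Poisson processes superpose: combined rate λ = 9.5 + 6.1 = 15.6 per hour.
Over the interval, μ = 15.6 × 1/3 = 5.2 (a 20-minute interval = 1/3 hours).
P(N ≥ 8) = 1 − P(N ≤ 7) ≈ 0.1551.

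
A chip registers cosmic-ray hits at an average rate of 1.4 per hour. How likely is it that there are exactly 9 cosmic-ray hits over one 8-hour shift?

Over the interval, μ = 1.4 × 8 = 11.2 (an 8-hour shift = 8 hours).
P(N = 9) = e^(−μ) μ^9/9! = e^(−11.2) · 11.2^9/362880 ≈ 0.1045.

0.1045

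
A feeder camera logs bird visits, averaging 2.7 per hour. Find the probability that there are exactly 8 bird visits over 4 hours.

Over the interval, μ = 2.7 × 4 = 10.8 (4 hours).
P(N = 8) = e^(−μ) μ^8/8! = e^(−10.8) · 10.8^8/40320 ≈ 0.0936.

0.0936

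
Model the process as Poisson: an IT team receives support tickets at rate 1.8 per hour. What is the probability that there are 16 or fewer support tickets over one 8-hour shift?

Over the interval, μ = 1.8 × 8 = 14.4 (an 8-hour shift = 8 hours).
P(N ≤ 16) = Σ_{j=0}^{16} e^(−μ) μ^j/j! ≈ 0.7204.

0.7204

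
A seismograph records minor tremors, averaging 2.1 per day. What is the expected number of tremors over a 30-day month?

63

E[N] = λt = 2.1 × 30 = 63 (a 30-day month = 30 days).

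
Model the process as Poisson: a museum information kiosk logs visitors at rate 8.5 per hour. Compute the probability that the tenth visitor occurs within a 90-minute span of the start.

Over the interval, μ = 8.5 × 1.5 = 12.75 (a 90-minute span = 1.5 hours).
The tenth arrival falls in the interval iff at least 10 events occur there: P(S_10 ≤ t) = P(N ≥ 10) = 1 − P(N ≤ 9) ≈ 0.8170.

0.8170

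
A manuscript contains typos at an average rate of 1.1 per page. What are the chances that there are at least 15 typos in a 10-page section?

0.1460

Over the interval, μ = 1.1 × 10 = 11 (a 10-page section = 10 pages).
P(N ≥ 15) = 1 − P(N ≤ 14) = 1 − Σ_{j=0}^{14} e^(−μ) μ^j/j! ≈ 0.1460.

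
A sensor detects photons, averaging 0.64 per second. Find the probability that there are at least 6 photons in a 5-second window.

Over the interval, μ = 0.64 × 5 = 3.2 (a 5-second window = 5 seconds).
P(N ≥ 6) = 1 − P(N ≤ 5) = 1 − Σ_{j=0}^{5} e^(−μ) μ^j/j! ≈ 0.1054.

0.1054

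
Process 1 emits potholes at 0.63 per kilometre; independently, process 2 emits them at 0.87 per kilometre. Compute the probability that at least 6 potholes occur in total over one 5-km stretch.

Independent Poisson processes superpose: combined rate λ = 0.63 + 0.87 = 1.5 per kilometre.
Over the interval, μ = 1.5 × 5 = 7.5 (a 5-km stretch = 5 kilometres).
P(N ≥ 6) = 1 − P(N ≤ 5) ≈ 0.7586.

0.7586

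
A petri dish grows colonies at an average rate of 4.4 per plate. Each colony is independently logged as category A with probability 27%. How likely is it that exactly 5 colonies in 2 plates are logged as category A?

0.0586

Thinning: the colonies that are logged as category A themselves form a Poisson process with rate 0.27 × 4.4 = 1.188 per plate.
Over the interval, μ = 1.188 × 2 = 2.376 (2 plates).
P(N = 5) = e^(−2.376) · 2.376^5/5! ≈ 0.0586.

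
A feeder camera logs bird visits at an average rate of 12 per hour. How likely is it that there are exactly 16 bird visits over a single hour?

With mean μ = 12 per hour,
P(N = 16) = e^(−μ) μ^16/16! = e^(−12) · 12^16/20922789888000 ≈ 0.0543.

0.0543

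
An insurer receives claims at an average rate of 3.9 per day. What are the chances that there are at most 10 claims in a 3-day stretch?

0.3794

Over the interval, μ = 3.9 × 3 = 11.7 (a 3-day stretch = 3 days).
P(N ≤ 10) = Σ_{j=0}^{10} e^(−μ) μ^j/j! ≈ 0.3794.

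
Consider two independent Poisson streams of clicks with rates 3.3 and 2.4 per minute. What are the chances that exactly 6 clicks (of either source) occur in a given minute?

Independent Poisson processes superpose: combined rate λ = 3.3 + 2.4 = 5.7 per minute.
So μ = 5.7.
P(N = 6) = e^(−5.7) · 5.7^6/6! ≈ 0.1594.

0.1594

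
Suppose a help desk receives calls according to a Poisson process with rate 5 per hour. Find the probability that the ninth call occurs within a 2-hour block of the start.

Over the interval, μ = 5 × 2 = 10 (a 2-hour block = 2 hours).
The ninth arrival falls in the interval iff at least 9 events occur there: P(S_9 ≤ t) = P(N ≥ 9) = 1 − P(N ≤ 8) ≈ 0.6672.

0.6672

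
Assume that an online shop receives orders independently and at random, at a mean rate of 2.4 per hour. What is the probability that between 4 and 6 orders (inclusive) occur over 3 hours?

0.3484

Over the interval, μ = 2.4 × 3 = 7.2 (3 hours).
P(4 ≤ N ≤ 6) = Σ_{j=4}^{6} e^(−7.2) · 7.2^j/j! ≈ 0.3484.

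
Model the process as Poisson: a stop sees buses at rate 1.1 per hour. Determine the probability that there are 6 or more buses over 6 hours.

0.6453

Over the interval, μ = 1.1 × 6 = 6.6 (6 hours).
P(N ≥ 6) = 1 − P(N ≤ 5) = 1 − Σ_{j=0}^{5} e^(−μ) μ^j/j! ≈ 0.6453.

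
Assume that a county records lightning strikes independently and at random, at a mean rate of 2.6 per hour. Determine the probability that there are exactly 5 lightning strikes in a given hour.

With mean μ = 2.6 per hour,
P(N = 5) = e^(−μ) μ^5/5! = e^(−2.6) · 2.6^5/120 ≈ 0.0735.

0.0735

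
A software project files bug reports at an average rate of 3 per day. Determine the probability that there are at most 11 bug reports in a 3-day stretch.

0.8030

Over the interval, μ = 3 × 3 = 9 (a 3-day stretch = 3 days).
P(N ≤ 11) = Σ_{j=0}^{11} e^(−μ) μ^j/j! ≈ 0.8030.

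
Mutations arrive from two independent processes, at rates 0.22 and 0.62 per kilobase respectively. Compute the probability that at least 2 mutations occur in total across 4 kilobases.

Independent Poisson processes superpose: combined rate λ = 0.22 + 0.62 = 0.84 per kilobase.
Over the interval, μ = 0.84 × 4 = 3.36 (4 kilobases).
P(N ≥ 2) = 1 − P(N ≤ 1) ≈ 0.8486.

0.8486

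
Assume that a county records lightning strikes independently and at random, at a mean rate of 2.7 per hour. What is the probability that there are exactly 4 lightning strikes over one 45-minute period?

0.0925

Over the interval, μ = 2.7 × 0.75 = 2.025 (a 45-minute period = 0.75 hours).
P(N = 4) = e^(−μ) μ^4/4! = e^(−2.025) · 2.025^4/24 ≈ 0.0925.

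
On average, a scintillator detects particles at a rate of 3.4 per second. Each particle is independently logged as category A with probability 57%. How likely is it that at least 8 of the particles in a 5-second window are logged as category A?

Thinning: the particles that are logged as category A themselves form a Poisson process with rate 0.57 × 3.4 = 1.938 per second.
Over the interval, μ = 1.938 × 5 = 9.69 (a 5-second window = 5 seconds).
P(N ≥ 8) = 1 − P(N ≤ 7) ≈ 0.7505.

0.7505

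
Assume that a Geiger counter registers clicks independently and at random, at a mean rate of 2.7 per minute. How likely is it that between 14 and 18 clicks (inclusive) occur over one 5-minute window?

Over the interval, μ = 2.7 × 5 = 13.5 (a 5-minute window = 5 minutes).
P(14 ≤ N ≤ 18) = Σ_{j=14}^{18} e^(−13.5) · 13.5^j/j! ≈ 0.3901.

0.3901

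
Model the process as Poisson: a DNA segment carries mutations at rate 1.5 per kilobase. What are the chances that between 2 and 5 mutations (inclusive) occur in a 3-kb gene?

0.6418

Over the interval, μ = 1.5 × 3 = 4.5 (a 3-kb gene = 3 kilobases).
P(2 ≤ N ≤ 5) = Σ_{j=2}^{5} e^(−4.5) · 4.5^j/j! ≈ 0.6418.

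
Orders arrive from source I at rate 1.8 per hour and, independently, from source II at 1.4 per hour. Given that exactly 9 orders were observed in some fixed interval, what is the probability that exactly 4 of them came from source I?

Given the total, each event is independently from source I with probability p = λ_I/(λ_I+λ_II) = 1.8/3.2 = 0.5625.
So K ~ Binomial(9, 1.8/3.2): P(K = 4) = C(9,4) · (1.8/3.2)^4 · (1.4/3.2)^5 ≈ 0.2022.

0.2022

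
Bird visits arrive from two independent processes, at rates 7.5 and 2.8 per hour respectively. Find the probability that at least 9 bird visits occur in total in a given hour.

0.6999

Independent Poisson processes superpose: combined rate λ = 7.5 + 2.8 = 10.3 per hour.
So μ = 10.3.
P(N ≥ 9) = 1 − P(N ≤ 8) ≈ 0.6999.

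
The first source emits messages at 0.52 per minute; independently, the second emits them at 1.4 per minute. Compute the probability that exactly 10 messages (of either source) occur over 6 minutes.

0.1126

Independent Poisson processes superpose: combined rate λ = 0.52 + 1.4 = 1.92 per minute.
Over the interval, μ = 1.92 × 6 = 11.52 (6 minutes).
P(N = 10) = e^(−11.52) · 11.52^10/10! ≈ 0.1126.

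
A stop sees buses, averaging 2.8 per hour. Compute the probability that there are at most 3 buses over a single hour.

0.6919

With mean μ = 2.8 per hour,
P(N ≤ 3) = Σ_{j=0}^{3} e^(−μ) μ^j/j! ≈ 0.6919.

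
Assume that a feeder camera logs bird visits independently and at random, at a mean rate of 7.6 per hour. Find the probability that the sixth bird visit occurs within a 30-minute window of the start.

0.1844

Over the interval, μ = 7.6 × 0.5 = 3.8 (a 30-minute window = 0.5 hours).
The sixth arrival falls in the interval iff at least 6 events occur there: P(S_6 ≤ t) = P(N ≥ 6) = 1 − P(N ≤ 5) ≈ 0.1844.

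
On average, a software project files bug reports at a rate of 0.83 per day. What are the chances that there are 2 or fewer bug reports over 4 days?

Over the interval, μ = 0.83 × 4 = 3.32 (4 days).
P(N ≤ 2) = Σ_{j=0}^{2} e^(−μ) μ^j/j! ≈ 0.3554.

0.3554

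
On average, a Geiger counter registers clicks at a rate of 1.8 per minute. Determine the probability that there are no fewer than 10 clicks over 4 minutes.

Over the interval, μ = 1.8 × 4 = 7.2 (4 minutes).
P(N ≥ 10) = 1 − P(N ≤ 9) = 1 − Σ_{j=0}^{9} e^(−μ) μ^j/j! ≈ 0.1904.

0.1904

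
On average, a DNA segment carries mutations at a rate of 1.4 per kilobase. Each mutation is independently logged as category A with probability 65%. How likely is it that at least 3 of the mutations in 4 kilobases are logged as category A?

0.7043

Thinning: the mutations that are logged as category A themselves form a Poisson process with rate 0.65 × 1.4 = 0.91 per kilobase.
Over the interval, μ = 0.91 × 4 = 3.64 (4 kilobases).
P(N ≥ 3) = 1 − P(N ≤ 2) ≈ 0.7043.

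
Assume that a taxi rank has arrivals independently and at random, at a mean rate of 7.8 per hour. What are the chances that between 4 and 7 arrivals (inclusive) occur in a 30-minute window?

Over the interval, μ = 7.8 × 0.5 = 3.9 (a 30-minute window = 0.5 hours).
P(4 ≤ N ≤ 7) = Σ_{j=4}^{7} e^(−3.9) · 3.9^j/j! ≈ 0.5014.

0.5014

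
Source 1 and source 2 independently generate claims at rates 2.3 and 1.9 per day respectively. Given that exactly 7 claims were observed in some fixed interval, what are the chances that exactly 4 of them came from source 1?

Given the total, each event is independently from source 1 with probability p = λ_1/(λ_1+λ_2) = 2.3/4.2 ≈ 0.5476.
So K ~ Binomial(7, 2.3/4.2): P(K = 4) = C(7,4) · (2.3/4.2)^4 · (1.9/4.2)^3 ≈ 0.2914.

0.2914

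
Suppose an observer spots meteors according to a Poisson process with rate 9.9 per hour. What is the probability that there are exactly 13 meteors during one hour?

With mean μ = 9.9 per hour,
P(N = 13) = e^(−μ) μ^13/13! = e^(−9.9) · 9.9^13/6227020800 ≈ 0.0707.

0.0707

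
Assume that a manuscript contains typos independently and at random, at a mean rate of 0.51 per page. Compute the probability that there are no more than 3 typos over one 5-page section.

0.7468

Over the interval, μ = 0.51 × 5 = 2.55 (a 5-page section = 5 pages).
P(N ≤ 3) = Σ_{j=0}^{3} e^(−μ) μ^j/j! ≈ 0.7468.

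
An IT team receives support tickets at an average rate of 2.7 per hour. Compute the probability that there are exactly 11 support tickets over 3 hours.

0.0749

Over the interval, μ = 2.7 × 3 = 8.1 (3 hours).
P(N = 11) = e^(−μ) μ^11/11! = e^(−8.1) · 8.1^11/39916800 ≈ 0.0749.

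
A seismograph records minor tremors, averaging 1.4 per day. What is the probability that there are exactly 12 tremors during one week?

0.0908

Over the interval, μ = 1.4 × 7 = 9.8 (a week = 7 days).
P(N = 12) = e^(−μ) μ^12/12! = e^(−9.8) · 9.8^12/479001600 ≈ 0.0908.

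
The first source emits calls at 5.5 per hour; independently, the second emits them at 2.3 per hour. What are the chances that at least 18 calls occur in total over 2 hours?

0.3038

Independent Poisson processes superpose: combined rate λ = 5.5 + 2.3 = 7.8 per hour.
Over the interval, μ = 7.8 × 2 = 15.6 (2 hours).
P(N ≥ 18) = 1 − P(N ≤ 17) ≈ 0.3038.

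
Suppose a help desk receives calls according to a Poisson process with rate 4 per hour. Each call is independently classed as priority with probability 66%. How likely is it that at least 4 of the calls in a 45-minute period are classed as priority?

0.1393

Thinning: the calls that are classed as priority themselves form a Poisson process with rate 0.66 × 4 = 2.64 per hour.
Over the interval, μ = 2.64 × 0.75 = 1.98 (a 45-minute period = 0.75 hours).
P(N ≥ 4) = 1 − P(N ≤ 3) ≈ 0.1393.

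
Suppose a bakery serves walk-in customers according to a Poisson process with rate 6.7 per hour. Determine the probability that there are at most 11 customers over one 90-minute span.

Over the interval, μ = 6.7 × 1.5 = 10.05 (a 90-minute span = 1.5 hours).
P(N ≤ 11) = Σ_{j=0}^{11} e^(−μ) μ^j/j! ≈ 0.6911.

0.6911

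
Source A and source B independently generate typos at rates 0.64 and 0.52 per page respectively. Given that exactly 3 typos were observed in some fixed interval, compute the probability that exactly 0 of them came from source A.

0.0901

Given the total, each event is independently from source A with probability p = λ_A/(λ_A+λ_B) = 0.64/1.16 ≈ 0.5517.
So K ~ Binomial(3, 0.64/1.16): P(K = 0) = C(3,0) · (0.64/1.16)^0 · (0.52/1.16)^3 ≈ 0.0901.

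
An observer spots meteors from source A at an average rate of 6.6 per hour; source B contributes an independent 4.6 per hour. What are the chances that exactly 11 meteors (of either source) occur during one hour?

Independent Poisson processes superpose: combined rate λ = 6.6 + 4.6 = 11.2 per hour.
So μ = 11.2.
P(N = 11) = e^(−11.2) · 11.2^11/11! ≈ 0.1192.

0.1192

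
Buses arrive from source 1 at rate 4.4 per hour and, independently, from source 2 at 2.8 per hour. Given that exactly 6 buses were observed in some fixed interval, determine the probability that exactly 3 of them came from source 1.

Given the total, each event is independently from source 1 with probability p = λ_1/(λ_1+λ_2) = 4.4/7.2 ≈ 0.6111.
So K ~ Binomial(6, 4.4/7.2): P(K = 3) = C(6,3) · (4.4/7.2)^3 · (2.8/7.2)^3 ≈ 0.2685.

0.2685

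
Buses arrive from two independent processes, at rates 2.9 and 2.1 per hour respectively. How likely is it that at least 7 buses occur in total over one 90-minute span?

0.6218

Independent Poisson processes superpose: combined rate λ = 2.9 + 2.1 = 5 per hour.
Over the interval, μ = 5 × 1.5 = 7.5 (a 90-minute span = 1.5 hours).
P(N ≥ 7) = 1 − P(N ≤ 6) ≈ 0.6218.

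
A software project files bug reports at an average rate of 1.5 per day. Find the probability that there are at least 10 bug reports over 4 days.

0.0839

Over the interval, μ = 1.5 × 4 = 6 (4 days).
P(N ≥ 10) = 1 − P(N ≤ 9) = 1 − Σ_{j=0}^{9} e^(−μ) μ^j/j! ≈ 0.0839.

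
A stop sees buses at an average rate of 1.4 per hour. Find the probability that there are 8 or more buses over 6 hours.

Over the interval, μ = 1.4 × 6 = 8.4 (6 hours).
P(N ≥ 8) = 1 − P(N ≤ 7) = 1 − Σ_{j=0}^{7} e^(−μ) μ^j/j! ≈ 0.6013.

0.6013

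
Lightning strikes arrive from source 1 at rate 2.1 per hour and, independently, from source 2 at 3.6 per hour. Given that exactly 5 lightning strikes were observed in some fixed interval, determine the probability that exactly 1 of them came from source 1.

Given the total, each event is independently from source 1 with probability p = λ_1/(λ_1+λ_2) = 2.1/5.7 ≈ 0.3684.
So K ~ Binomial(5, 2.1/5.7): P(K = 1) = C(5,1) · (2.1/5.7)^1 · (3.6/5.7)^4 ≈ 0.2931.

0.2931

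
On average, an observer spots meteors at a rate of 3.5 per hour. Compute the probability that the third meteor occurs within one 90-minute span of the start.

0.8949

Over the interval, μ = 3.5 × 1.5 = 5.25 (a 90-minute span = 1.5 hours).
The third arrival falls in the interval iff at least 3 events occur there: P(S_3 ≤ t) = P(N ≥ 3) = 1 − P(N ≤ 2) ≈ 0.8949.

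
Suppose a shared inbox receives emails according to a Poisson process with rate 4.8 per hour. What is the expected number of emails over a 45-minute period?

3.6

E[N] = λt = 4.8 × 0.75 = 3.6 (a 45-minute period = 0.75 hours).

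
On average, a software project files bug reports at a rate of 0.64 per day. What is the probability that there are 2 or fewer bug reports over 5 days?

Over the interval, μ = 0.64 × 5 = 3.2 (5 days).
P(N ≤ 2) = Σ_{j=0}^{2} e^(−μ) μ^j/j! ≈ 0.3799.

0.3799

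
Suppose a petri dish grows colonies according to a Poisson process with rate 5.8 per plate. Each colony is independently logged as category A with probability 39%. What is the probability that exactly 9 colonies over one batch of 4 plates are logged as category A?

0.1317

Thinning: the colonies that are logged as category A themselves form a Poisson process with rate 0.39 × 5.8 = 2.262 per plate.
Over the interval, μ = 2.262 × 4 = 9.048 (a batch of 4 plates = 4 plates).
P(N = 9) = e^(−9.048) · 9.048^9/9! ≈ 0.1317.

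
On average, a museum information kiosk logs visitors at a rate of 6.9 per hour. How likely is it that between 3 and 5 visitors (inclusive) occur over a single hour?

With mean μ = 6.9 per hour,
P(3 ≤ N ≤ 5) = Σ_{j=3}^{5} e^(−6.9) · 6.9^j/j! ≈ 0.2817.

0.2817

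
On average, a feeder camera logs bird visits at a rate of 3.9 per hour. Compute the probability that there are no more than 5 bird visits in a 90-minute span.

Over the interval, μ = 3.9 × 1.5 = 5.85 (a 90-minute span = 1.5 hours).
P(N ≤ 5) = Σ_{j=0}^{5} e^(−μ) μ^j/j! ≈ 0.4701.

0.4701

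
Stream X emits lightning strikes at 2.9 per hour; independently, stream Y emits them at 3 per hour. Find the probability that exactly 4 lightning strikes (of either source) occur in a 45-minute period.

0.1913

Independent Poisson processes superpose: combined rate λ = 2.9 + 3 = 5.9 per hour.
Over the interval, μ = 5.9 × 0.75 = 4.425 (a 45-minute period = 0.75 hours).
P(N = 4) = e^(−4.425) · 4.425^4/4! ≈ 0.1913.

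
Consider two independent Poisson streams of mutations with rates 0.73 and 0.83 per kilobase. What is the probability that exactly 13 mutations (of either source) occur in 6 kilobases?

0.0585

Independent Poisson processes superpose: combined rate λ = 0.73 + 0.83 = 1.56 per kilobase.
Over the interval, μ = 1.56 × 6 = 9.36 (6 kilobases).
P(N = 13) = e^(−9.36) · 9.36^13/13! ≈ 0.0585.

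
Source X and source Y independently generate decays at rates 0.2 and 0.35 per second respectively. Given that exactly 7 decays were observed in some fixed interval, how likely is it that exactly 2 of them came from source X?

Given the total, each event is independently from source X with probability p = λ_X/(λ_X+λ_Y) = 0.2/0.55 ≈ 0.3636.
So K ~ Binomial(7, 0.2/0.55): P(K = 2) = C(7,2) · (0.2/0.55)^2 · (0.35/0.55)^5 ≈ 0.2898.

0.2898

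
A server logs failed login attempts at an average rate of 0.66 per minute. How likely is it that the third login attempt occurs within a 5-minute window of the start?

0.6406

Over the interval, μ = 0.66 × 5 = 3.3 (a 5-minute window = 5 minutes).
The third arrival falls in the interval iff at least 3 events occur there: P(S_3 ≤ t) = P(N ≥ 3) = 1 − P(N ≤ 2) ≈ 0.6406.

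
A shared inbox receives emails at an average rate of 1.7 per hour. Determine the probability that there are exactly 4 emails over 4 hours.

Over the interval, μ = 1.7 × 4 = 6.8 (4 hours).
P(N = 4) = e^(−μ) μ^4/4! = e^(−6.8) · 6.8^4/24 ≈ 0.0992.

0.0992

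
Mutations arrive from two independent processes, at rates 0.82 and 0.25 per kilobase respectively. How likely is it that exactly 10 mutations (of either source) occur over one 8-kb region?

0.1115

Independent Poisson processes superpose: combined rate λ = 0.82 + 0.25 = 1.07 per kilobase.
Over the interval, μ = 1.07 × 8 = 8.56 (an 8-kb region = 8 kilobases).
P(N = 10) = e^(−8.56) · 8.56^10/10! ≈ 0.1115.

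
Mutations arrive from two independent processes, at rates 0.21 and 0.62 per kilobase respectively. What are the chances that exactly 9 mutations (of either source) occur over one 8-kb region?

0.0904

Independent Poisson processes superpose: combined rate λ = 0.21 + 0.62 = 0.83 per kilobase.
Over the interval, μ = 0.83 × 8 = 6.64 (an 8-kb region = 8 kilobases).
P(N = 9) = e^(−6.64) · 6.64^9/9! ≈ 0.0904.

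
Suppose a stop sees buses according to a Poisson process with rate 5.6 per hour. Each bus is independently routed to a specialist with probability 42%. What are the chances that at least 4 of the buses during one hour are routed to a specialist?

0.2113

Thinning: the buses that are routed to a specialist themselves form a Poisson process with rate 0.42 × 5.6 = 2.352 per hour.
So μ = 2.352.
P(N ≥ 4) = 1 − P(N ≤ 3) ≈ 0.2113.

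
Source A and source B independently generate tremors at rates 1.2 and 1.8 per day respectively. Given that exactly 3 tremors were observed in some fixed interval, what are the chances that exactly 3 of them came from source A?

Given the total, each event is independently from source A with probability p = λ_A/(λ_A+λ_B) = 1.2/3 = 0.4000.
So K ~ Binomial(3, 1.2/3): P(K = 3) = C(3,3) · (1.2/3)^3 · (1.8/3)^0 ≈ 0.0640.

0.0640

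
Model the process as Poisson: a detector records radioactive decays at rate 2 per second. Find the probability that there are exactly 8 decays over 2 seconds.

Over the interval, μ = 2 × 2 = 4 (2 seconds).
P(N = 8) = e^(−μ) μ^8/8! = e^(−4) · 4^8/40320 ≈ 0.0298.

0.0298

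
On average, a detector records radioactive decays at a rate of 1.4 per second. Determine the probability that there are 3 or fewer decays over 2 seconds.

0.6919

Over the interval, μ = 1.4 × 2 = 2.8 (2 seconds).
P(N ≤ 3) = Σ_{j=0}^{3} e^(−μ) μ^j/j! ≈ 0.6919.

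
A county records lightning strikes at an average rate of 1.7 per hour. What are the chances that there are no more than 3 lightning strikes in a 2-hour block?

Over the interval, μ = 1.7 × 2 = 3.4 (a 2-hour block = 2 hours).
P(N ≤ 3) = Σ_{j=0}^{3} e^(−μ) μ^j/j! ≈ 0.5584.

0.5584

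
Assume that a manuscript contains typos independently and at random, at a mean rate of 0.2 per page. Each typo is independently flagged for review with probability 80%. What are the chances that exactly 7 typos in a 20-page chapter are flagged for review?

Thinning: the typos that are flagged for review themselves form a Poisson process with rate 0.8 × 0.2 = 0.16 per page.
Over the interval, μ = 0.16 × 20 = 3.2 (a 20-page chapter = 20 pages).
P(N = 7) = e^(−3.2) · 3.2^7/7! ≈ 0.0278.

0.0278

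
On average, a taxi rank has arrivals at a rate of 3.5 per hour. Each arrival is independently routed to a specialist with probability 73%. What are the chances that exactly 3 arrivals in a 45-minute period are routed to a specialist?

0.1726

Thinning: the arrivals that are routed to a specialist themselves form a Poisson process with rate 0.73 × 3.5 = 2.555 per hour.
Over the interval, μ = 2.555 × 0.75 = 1.91625 (a 45-minute period = 0.75 hours).
P(N = 3) = e^(−1.91625) · 1.91625^3/3! ≈ 0.1726.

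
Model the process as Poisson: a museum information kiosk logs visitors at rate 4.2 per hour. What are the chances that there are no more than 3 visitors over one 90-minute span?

0.1264

Over the interval, μ = 4.2 × 1.5 = 6.3 (a 90-minute span = 1.5 hours).
P(N ≤ 3) = Σ_{j=0}^{3} e^(−μ) μ^j/j! ≈ 0.1264.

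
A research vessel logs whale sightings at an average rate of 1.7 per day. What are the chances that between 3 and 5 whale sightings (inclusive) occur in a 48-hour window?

0.5308

Over the interval, μ = 1.7 × 2 = 3.4 (a 48-hour window = 2 days).
P(3 ≤ N ≤ 5) = Σ_{j=3}^{5} e^(−3.4) · 3.4^j/j! ≈ 0.5308.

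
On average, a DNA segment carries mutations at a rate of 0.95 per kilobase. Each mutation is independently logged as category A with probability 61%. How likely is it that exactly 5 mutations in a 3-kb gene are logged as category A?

Thinning: the mutations that are logged as category A themselves form a Poisson process with rate 0.61 × 0.95 = 0.5795 per kilobase.
Over the interval, μ = 0.5795 × 3 = 1.7385 (a 3-kb gene = 3 kilobases).
P(N = 5) = e^(−1.7385) · 1.7385^5/5! ≈ 0.0233.

0.0233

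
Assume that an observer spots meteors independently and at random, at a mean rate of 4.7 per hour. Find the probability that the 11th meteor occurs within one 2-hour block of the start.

Over the interval, μ = 4.7 × 2 = 9.4 (a 2-hour block = 2 hours).
The 11th arrival falls in the interval iff at least 11 events occur there: P(S_11 ≤ t) = P(N ≥ 11) = 1 − P(N ≤ 10) ≈ 0.3424.

0.3424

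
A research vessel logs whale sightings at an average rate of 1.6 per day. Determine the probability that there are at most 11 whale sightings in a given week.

Over the interval, μ = 1.6 × 7 = 11.2 (a week = 7 days).
P(N ≤ 11) = Σ_{j=0}^{11} e^(−μ) μ^j/j! ≈ 0.5554.

0.5554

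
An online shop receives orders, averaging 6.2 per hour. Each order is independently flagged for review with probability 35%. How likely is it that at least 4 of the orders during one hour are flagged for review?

Thinning: the orders that are flagged for review themselves form a Poisson process with rate 0.35 × 6.2 = 2.17 per hour.
So μ = 2.17.
P(N ≥ 4) = 1 − P(N ≤ 3) ≈ 0.1748.

0.1748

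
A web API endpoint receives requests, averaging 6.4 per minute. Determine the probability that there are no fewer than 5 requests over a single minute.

0.7649

With mean μ = 6.4 per minute,
P(N ≥ 5) = 1 − P(N ≤ 4) = 1 − Σ_{j=0}^{4} e^(−μ) μ^j/j! ≈ 0.7649.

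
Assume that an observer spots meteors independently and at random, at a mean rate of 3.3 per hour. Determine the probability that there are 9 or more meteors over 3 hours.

Over the interval, μ = 3.3 × 3 = 9.9 (3 hours).
P(N ≥ 9) = 1 − P(N ≤ 8) = 1 − Σ_{j=0}^{8} e^(−μ) μ^j/j! ≈ 0.6558.

0.6558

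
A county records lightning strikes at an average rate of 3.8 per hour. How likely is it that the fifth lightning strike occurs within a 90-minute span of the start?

0.6728

Over the interval, μ = 3.8 × 1.5 = 5.7 (a 90-minute span = 1.5 hours).
The fifth arrival falls in the interval iff at least 5 events occur there: P(S_5 ≤ t) = P(N ≥ 5) = 1 − P(N ≤ 4) ≈ 0.6728.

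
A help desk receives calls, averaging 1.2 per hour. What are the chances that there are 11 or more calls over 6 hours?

0.1133

Over the interval, μ = 1.2 × 6 = 7.2 (6 hours).
P(N ≥ 11) = 1 − P(N ≤ 10) = 1 − Σ_{j=0}^{10} e^(−μ) μ^j/j! ≈ 0.1133.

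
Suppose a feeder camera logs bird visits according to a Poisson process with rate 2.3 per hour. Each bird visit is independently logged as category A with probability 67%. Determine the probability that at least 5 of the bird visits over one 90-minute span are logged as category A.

0.0851

Thinning: the bird visits that are logged as category A themselves form a Poisson process with rate 0.67 × 2.3 = 1.541 per hour.
Over the interval, μ = 1.541 × 1.5 = 2.3115 (a 90-minute span = 1.5 hours).
P(N ≥ 5) = 1 − P(N ≤ 4) ≈ 0.0851.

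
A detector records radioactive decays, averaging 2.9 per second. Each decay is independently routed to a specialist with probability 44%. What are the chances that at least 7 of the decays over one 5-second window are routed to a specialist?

Thinning: the decays that are routed to a specialist themselves form a Poisson process with rate 0.44 × 2.9 = 1.276 per second.
Over the interval, μ = 1.276 × 5 = 6.38 (a 5-second window = 5 seconds).
P(N ≥ 7) = 1 − P(N ≤ 6) ≈ 0.4545.

0.4545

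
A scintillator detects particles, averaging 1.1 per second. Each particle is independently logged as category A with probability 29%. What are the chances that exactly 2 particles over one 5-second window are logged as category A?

Thinning: the particles that are logged as category A themselves form a Poisson process with rate 0.29 × 1.1 = 0.319 per second.
Over the interval, μ = 0.319 × 5 = 1.595 (a 5-second window = 5 seconds).
P(N = 2) = e^(−1.595) · 1.595^2/2! ≈ 0.2581.

0.2581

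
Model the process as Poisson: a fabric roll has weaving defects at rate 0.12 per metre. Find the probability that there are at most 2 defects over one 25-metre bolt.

Over the interval, μ = 0.12 × 25 = 3 (a 25-metre bolt = 25 metres).
P(N ≤ 2) = Σ_{j=0}^{2} e^(−μ) μ^j/j! ≈ 0.4232.

0.4232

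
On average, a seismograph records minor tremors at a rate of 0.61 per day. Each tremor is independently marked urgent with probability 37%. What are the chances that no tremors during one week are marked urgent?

0.2060

Thinning: the tremors that are marked urgent themselves form a Poisson process with rate 0.37 × 0.61 = 0.2257 per day.
Over the interval, μ = 0.2257 × 7 = 1.5799 (a week = 7 days).
P(N = 0) = e^(−1.5799) · 1.5799^0/0! ≈ 0.2060.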